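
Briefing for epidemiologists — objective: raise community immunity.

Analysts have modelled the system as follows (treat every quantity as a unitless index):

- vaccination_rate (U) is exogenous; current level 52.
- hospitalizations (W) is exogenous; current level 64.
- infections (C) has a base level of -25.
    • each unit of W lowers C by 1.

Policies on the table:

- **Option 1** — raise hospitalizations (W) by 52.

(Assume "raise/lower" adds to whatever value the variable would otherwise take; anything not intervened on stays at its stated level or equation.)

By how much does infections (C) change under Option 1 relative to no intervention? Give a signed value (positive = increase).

-52

Baseline:
  W = 64
  C = -25 − 64 = -89
Option 1 (W + 52):
  W = 64 + 52 = 116
  C = -25 − 116 = -141
Change in C: -141 − (-89) = -52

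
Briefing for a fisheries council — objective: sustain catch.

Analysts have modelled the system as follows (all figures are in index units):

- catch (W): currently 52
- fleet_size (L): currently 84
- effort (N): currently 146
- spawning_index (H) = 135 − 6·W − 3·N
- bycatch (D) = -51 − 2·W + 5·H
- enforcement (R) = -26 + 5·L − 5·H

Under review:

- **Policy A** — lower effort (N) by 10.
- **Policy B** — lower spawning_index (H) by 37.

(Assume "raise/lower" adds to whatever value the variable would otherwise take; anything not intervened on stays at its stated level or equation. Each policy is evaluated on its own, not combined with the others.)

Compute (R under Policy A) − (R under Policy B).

Policy A (N − 10):
  W = 52
  L = 84
  N = 146 − 10 = 136
  H = 135 − 6·52 − 3·136 = -585
  R = -26 + 5·84 − 5·(-585) = 3319
Policy B (H − 37):
  W = 52
  L = 84
  N = 146
  H = 135 − 6·52 − 3·146 (−37 from intervention) = -652
  R = -26 + 5·84 − 5·(-652) = 3654
R: 3319 − 3654 = -335

-335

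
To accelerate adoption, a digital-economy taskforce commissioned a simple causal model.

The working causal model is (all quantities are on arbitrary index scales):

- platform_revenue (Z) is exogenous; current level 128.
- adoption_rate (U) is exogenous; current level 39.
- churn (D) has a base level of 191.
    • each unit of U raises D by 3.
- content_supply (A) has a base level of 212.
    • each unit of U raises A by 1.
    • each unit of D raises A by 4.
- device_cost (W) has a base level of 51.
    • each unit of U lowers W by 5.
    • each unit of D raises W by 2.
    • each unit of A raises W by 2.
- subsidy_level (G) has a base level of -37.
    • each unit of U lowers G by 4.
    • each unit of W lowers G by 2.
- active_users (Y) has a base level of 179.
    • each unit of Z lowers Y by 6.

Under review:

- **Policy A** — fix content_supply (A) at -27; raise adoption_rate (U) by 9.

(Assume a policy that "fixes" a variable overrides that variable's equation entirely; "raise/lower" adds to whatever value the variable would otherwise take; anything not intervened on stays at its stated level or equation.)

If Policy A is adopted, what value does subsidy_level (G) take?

-1083

Policy A (A := -27, U + 9):
  U = 39 + 9 = 48
  D = 191 + 3·48 = 335
  A = -27
  W = 51 − 5·48 + 2·335 + 2·(-27) = 427
  G = -37 − 4·48 − 2·427 = -1083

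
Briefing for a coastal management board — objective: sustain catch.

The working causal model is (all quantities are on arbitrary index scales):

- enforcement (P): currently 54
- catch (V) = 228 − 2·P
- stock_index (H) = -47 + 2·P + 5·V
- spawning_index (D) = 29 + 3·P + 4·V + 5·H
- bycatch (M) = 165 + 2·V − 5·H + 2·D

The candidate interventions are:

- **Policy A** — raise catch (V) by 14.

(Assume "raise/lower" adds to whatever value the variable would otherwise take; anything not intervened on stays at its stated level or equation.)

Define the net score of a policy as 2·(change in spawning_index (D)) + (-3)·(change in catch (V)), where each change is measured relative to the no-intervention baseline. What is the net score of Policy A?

Baseline:
  P = 54
  V = 228 − 2·54 = 120
  H = -47 + 2·54 + 5·120 = 661
  D = 29 + 3·54 + 4·120 + 5·661 = 3976
Policy A (V + 14):
  P = 54
  V = 228 − 2·54 (+14 from intervention) = 134
  H = -47 + 2·54 + 5·134 = 731
  D = 29 + 3·54 + 4·134 + 5·731 = 4382
ΔD = 4382 − 3976 = 406; ΔV = 134 − 120 = 14
Score = 2·406 + (-3)·14 = 770

770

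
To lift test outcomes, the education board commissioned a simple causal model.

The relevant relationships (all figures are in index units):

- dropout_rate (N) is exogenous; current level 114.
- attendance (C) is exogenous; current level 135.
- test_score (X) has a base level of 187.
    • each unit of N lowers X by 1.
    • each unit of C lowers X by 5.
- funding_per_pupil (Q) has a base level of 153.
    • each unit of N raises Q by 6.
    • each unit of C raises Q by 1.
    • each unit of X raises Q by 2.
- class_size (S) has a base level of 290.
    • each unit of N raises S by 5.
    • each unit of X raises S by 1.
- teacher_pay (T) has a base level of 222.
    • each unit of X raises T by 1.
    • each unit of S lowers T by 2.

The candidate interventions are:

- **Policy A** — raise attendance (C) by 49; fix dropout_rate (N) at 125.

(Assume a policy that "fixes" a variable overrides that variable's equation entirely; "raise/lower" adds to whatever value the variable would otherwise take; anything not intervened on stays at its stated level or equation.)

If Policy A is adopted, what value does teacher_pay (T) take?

Policy A (C + 49, N := 125):
  N = 125
  C = 135 + 49 = 184
  X = 187 − 125 − 5·184 = -858
  S = 290 + 5·125 + (-858) = 57
  T = 222 + (-858) − 2·57 = -750

-750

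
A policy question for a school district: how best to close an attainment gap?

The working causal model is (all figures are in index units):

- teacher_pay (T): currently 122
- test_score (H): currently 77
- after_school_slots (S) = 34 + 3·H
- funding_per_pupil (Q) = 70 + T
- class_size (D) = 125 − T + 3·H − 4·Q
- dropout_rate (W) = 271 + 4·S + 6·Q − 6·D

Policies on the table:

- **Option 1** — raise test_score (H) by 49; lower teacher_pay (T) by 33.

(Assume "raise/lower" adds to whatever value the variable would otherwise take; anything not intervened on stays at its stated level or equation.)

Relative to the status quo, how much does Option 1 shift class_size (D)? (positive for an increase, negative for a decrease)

Baseline:
  T = 122
  H = 77
  Q = 70 + 122 = 192
  D = 125 − 122 + 3·77 − 4·192 = -534
Option 1 (H + 49, T − 33):
  T = 122 − 33 = 89
  H = 77 + 49 = 126
  Q = 70 + 89 = 159
  D = 125 − 89 + 3·126 − 4·159 = -222
Change in D: -222 − (-534) = 312

312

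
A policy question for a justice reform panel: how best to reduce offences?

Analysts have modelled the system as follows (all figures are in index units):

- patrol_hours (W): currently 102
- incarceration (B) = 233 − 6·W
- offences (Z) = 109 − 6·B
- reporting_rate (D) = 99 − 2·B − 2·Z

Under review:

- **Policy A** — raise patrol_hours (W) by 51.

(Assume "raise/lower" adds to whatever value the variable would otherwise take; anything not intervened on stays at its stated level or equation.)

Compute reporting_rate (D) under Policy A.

Policy A (W + 51):
  W = 102 + 51 = 153
  B = 233 − 6·153 = -685
  Z = 109 − 6·(-685) = 4219
  D = 99 − 2·(-685) − 2·4219 = -6969

-6969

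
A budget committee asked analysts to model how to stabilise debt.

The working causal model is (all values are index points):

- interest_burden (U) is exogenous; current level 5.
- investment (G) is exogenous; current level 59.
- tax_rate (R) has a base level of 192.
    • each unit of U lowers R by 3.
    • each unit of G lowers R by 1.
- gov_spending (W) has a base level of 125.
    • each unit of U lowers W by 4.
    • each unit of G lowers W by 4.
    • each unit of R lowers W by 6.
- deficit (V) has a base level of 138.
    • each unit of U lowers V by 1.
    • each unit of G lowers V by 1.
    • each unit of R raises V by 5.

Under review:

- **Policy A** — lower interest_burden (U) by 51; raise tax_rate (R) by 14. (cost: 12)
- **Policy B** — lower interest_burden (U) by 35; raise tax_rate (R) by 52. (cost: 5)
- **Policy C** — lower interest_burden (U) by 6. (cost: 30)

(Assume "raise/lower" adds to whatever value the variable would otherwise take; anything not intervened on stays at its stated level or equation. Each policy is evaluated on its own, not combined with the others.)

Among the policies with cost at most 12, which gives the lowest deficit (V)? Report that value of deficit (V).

Policy A (U − 51, R + 14):
  U = 5 − 51 = -46
  G = 59
  R = 192 − 3·(-46) − 59 (+14 from intervention) = 285
  V = 138 − (-46) − 59 + 5·285 = 1550
Policy B (U − 35, R + 52):
  U = 5 − 35 = -30
  G = 59
  R = 192 − 3·(-30) − 59 (+52 from intervention) = 275
  V = 138 − (-30) − 59 + 5·275 = 1484
Comparing — Policy A: V=1550, Policy B: V=1484. Lowest is 1484 (Policy B).

1484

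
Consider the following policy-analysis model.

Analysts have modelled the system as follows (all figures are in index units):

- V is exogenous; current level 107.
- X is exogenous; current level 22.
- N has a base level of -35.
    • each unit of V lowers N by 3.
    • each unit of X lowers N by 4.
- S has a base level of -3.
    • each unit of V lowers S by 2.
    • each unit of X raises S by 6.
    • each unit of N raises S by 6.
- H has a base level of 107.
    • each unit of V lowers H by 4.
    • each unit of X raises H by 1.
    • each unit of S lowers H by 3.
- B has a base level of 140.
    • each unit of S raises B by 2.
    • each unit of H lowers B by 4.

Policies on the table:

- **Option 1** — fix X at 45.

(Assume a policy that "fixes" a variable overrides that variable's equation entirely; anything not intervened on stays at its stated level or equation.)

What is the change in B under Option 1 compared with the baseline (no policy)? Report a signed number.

Baseline:
  V = 107
  X = 22
  N = -35 − 3·107 − 4·22 = -444
  S = -3 − 2·107 + 6·22 + 6·(-444) = -2749
  H = 107 − 4·107 + 22 − 3·(-2749) = 7948
  B = 140 + 2·(-2749) − 4·7948 = -37150
Option 1 (X := 45):
  V = 107
  X = 45
  N = -35 − 3·107 − 4·45 = -536
  S = -3 − 2·107 + 6·45 + 6·(-536) = -3163
  H = 107 − 4·107 + 45 − 3·(-3163) = 9213
  B = 140 + 2·(-3163) − 4·9213 = -43038
Change in B: -43038 − (-37150) = -5888

-5888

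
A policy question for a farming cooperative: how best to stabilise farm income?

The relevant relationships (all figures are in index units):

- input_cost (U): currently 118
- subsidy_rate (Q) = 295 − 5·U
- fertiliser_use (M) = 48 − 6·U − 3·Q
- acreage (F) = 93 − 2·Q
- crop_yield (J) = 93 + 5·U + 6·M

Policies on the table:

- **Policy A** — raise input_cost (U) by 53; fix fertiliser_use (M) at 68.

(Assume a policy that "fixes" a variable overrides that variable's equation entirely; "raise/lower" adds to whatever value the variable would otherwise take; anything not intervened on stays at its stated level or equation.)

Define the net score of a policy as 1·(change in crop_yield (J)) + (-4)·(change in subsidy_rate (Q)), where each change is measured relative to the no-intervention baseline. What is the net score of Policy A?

383

Baseline:
  U = 118
  Q = 295 − 5·118 = -295
  M = 48 − 6·118 − 3·(-295) = 225
  J = 93 + 5·118 + 6·225 = 2033
Policy A (U + 53, M := 68):
  U = 118 + 53 = 171
  Q = 295 − 5·171 = -560
  M = 68
  J = 93 + 5·171 + 6·68 = 1356
ΔJ = 1356 − 2033 = -677; ΔQ = -560 − (-295) = -265
Score = 1·(-677) + (-4)·(-265) = 383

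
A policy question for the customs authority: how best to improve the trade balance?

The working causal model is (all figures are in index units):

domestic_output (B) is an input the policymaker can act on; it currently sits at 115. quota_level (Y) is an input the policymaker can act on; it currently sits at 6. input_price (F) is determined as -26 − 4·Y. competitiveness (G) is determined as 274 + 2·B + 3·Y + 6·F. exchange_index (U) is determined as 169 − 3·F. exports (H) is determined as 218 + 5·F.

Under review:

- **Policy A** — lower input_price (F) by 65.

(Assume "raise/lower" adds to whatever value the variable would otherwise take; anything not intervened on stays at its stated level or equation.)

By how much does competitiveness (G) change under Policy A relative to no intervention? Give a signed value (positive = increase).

Baseline:
  B = 115
  Y = 6
  F = -26 − 4·6 = -50
  G = 274 + 2·115 + 3·6 + 6·(-50) = 222
Policy A (F − 65):
  B = 115
  Y = 6
  F = -26 − 4·6 (−65 from intervention) = -115
  G = 274 + 2·115 + 3·6 + 6·(-115) = -168
Change in G: -168 − 222 = -390

-390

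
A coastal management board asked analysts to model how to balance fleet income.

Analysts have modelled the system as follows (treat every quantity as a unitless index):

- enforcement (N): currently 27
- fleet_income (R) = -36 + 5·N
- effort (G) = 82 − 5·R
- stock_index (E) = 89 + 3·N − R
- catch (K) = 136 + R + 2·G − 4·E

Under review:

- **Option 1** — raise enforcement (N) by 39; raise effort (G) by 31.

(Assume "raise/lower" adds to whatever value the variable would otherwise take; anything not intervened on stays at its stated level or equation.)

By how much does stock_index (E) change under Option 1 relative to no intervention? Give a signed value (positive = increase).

-78

Baseline:
  N = 27
  R = -36 + 5·27 = 99
  E = 89 + 3·27 − 99 = 71
Option 1 (N + 39, G + 31):
  N = 27 + 39 = 66
  R = -36 + 5·66 = 294
  E = 89 + 3·66 − 294 = -7
Change in E: -7 − 71 = -78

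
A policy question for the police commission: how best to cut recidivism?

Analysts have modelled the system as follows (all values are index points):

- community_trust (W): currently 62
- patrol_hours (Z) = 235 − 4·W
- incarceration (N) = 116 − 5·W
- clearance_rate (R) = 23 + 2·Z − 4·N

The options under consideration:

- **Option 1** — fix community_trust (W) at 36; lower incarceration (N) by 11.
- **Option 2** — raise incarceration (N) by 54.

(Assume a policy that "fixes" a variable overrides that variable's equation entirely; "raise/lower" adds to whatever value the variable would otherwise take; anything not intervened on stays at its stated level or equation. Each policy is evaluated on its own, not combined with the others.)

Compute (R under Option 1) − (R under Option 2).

Option 1 (W := 36, N − 11):
  W = 36
  Z = 235 − 4·36 = 91
  N = 116 − 5·36 (−11 from intervention) = -75
  R = 23 + 2·91 − 4·(-75) = 505
Option 2 (N + 54):
  W = 62
  Z = 235 − 4·62 = -13
  N = 116 − 5·62 (+54 from intervention) = -140
  R = 23 + 2·(-13) − 4·(-140) = 557
R: 505 − 557 = -52

-52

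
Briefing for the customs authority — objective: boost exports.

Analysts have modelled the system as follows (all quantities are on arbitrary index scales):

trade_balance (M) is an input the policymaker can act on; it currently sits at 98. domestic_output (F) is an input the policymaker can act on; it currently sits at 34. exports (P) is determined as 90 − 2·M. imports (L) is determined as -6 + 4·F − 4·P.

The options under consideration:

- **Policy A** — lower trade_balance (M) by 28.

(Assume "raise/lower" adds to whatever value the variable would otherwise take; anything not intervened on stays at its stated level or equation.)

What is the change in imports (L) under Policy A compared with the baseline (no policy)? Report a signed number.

Baseline:
  M = 98
  F = 34
  P = 90 − 2·98 = -106
  L = -6 + 4·34 − 4·(-106) = 554
Policy A (M − 28):
  M = 98 − 28 = 70
  F = 34
  P = 90 − 2·70 = -50
  L = -6 + 4·34 − 4·(-50) = 330
Change in L: 330 − 554 = -224

-224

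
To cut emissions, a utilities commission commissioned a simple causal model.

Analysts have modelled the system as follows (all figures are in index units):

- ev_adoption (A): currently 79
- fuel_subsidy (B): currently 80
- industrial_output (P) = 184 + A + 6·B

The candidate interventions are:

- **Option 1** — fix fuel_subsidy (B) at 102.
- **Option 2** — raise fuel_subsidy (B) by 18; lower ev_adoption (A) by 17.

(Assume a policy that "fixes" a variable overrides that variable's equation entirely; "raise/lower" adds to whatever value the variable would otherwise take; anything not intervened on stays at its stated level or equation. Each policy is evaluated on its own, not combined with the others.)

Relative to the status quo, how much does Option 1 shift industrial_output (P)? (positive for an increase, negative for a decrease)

Baseline:
  A = 79
  B = 80
  P = 184 + 79 + 6·80 = 743
Option 1 (B := 102):
  A = 79
  B = 102
  P = 184 + 79 + 6·102 = 875
Change in P: 875 − 743 = 132

132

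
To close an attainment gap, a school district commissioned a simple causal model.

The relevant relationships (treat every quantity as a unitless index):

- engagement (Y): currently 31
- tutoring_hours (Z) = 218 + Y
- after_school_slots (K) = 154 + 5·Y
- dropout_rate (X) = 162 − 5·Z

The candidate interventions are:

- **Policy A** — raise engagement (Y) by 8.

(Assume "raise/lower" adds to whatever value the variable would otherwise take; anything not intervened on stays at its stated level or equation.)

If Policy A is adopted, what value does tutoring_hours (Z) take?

Policy A (Y + 8):
  Y = 31 + 8 = 39
  Z = 218 + 39 = 257

257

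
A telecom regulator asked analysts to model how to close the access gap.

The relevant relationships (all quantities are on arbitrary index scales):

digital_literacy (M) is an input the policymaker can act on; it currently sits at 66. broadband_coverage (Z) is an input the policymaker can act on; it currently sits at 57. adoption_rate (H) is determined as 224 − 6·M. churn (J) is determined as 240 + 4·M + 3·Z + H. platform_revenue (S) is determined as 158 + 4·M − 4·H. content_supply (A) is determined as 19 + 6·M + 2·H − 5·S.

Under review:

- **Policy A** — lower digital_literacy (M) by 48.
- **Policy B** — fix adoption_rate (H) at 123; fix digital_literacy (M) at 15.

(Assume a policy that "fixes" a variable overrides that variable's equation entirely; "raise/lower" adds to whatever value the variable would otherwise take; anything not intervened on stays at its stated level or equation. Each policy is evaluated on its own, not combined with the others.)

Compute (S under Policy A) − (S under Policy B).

40

Policy A (M − 48):
  M = 66 − 48 = 18
  H = 224 − 6·18 = 116
  S = 158 + 4·18 − 4·116 = -234
Policy B (H := 123, M := 15):
  M = 15
  H = 123
  S = 158 + 4·15 − 4·123 = -274
S: -234 − (-274) = 40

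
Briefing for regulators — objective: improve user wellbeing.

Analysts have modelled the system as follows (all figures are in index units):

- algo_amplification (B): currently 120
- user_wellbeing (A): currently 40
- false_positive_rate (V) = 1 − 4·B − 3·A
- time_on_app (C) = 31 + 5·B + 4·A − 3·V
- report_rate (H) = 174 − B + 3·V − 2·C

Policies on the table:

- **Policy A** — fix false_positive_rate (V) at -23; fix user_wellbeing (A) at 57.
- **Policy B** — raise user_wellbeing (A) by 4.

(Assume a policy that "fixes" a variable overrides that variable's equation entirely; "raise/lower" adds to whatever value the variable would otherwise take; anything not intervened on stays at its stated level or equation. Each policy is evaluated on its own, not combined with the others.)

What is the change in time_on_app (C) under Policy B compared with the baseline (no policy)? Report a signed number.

Baseline:
  B = 120
  A = 40
  V = 1 − 4·120 − 3·40 = -599
  C = 31 + 5·120 + 4·40 − 3·(-599) = 2588
Policy B (A + 4):
  B = 120
  A = 40 + 4 = 44
  V = 1 − 4·120 − 3·44 = -611
  C = 31 + 5·120 + 4·44 − 3·(-611) = 2640
Change in C: 2640 − 2588 = 52

52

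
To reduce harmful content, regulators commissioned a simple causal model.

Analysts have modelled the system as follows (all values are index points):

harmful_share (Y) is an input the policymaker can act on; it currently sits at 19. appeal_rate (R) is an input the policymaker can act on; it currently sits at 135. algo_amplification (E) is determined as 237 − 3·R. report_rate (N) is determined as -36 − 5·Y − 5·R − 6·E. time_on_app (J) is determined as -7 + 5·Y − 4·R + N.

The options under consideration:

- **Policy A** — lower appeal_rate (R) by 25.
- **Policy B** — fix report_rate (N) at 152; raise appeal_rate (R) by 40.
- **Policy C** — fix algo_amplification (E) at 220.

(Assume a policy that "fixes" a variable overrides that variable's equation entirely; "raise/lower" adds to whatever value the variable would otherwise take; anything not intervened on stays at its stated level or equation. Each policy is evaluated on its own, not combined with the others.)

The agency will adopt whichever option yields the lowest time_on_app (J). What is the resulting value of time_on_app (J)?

Policy A (R − 25):
  Y = 19
  R = 135 − 25 = 110
  E = 237 − 3·110 = -93
  N = -36 − 5·19 − 5·110 − 6·(-93) = -123
  J = -7 + 5·19 − 4·110 + (-123) = -475
Policy B (N := 152, R + 40):
  Y = 19
  R = 135 + 40 = 175
  E = 237 − 3·175 = -288
  N = 152
  J = -7 + 5·19 − 4·175 + 152 = -460
Policy C (E := 220):
  Y = 19
  R = 135
  E = 220
  N = -36 − 5·19 − 5·135 − 6·220 = -2126
  J = -7 + 5·19 − 4·135 + (-2126) = -2578
Comparing — Policy A: J=-475, Policy B: J=-460, Policy C: J=-2578. Lowest is -2578 (Policy C).

-2578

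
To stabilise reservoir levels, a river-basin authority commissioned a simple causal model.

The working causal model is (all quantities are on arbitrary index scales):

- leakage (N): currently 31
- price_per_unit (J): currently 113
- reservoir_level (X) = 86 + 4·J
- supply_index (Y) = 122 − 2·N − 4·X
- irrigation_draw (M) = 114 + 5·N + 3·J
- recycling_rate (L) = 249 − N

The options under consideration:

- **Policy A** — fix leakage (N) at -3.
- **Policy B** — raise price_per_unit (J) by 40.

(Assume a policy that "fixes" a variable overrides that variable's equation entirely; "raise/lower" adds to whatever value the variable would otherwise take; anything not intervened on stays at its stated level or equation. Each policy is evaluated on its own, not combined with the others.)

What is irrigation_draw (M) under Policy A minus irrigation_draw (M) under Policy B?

Policy A (N := -3):
  N = -3
  J = 113
  M = 114 + 5·(-3) + 3·113 = 438
Policy B (J + 40):
  N = 31
  J = 113 + 40 = 153
  M = 114 + 5·31 + 3·153 = 728
M: 438 − 728 = -290

-290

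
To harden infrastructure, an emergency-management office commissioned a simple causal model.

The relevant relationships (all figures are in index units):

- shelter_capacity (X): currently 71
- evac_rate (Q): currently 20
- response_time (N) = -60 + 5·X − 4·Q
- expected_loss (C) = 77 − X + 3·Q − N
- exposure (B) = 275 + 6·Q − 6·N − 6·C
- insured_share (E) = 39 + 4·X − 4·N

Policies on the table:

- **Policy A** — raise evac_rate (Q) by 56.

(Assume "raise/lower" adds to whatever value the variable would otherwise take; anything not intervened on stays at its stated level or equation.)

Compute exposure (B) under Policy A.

Policy A (Q + 56):
  X = 71
  Q = 20 + 56 = 76
  N = -60 + 5·71 − 4·76 = -9
  C = 77 − 71 + 3·76 − (-9) = 243
  B = 275 + 6·76 − 6·(-9) − 6·243 = -673

-673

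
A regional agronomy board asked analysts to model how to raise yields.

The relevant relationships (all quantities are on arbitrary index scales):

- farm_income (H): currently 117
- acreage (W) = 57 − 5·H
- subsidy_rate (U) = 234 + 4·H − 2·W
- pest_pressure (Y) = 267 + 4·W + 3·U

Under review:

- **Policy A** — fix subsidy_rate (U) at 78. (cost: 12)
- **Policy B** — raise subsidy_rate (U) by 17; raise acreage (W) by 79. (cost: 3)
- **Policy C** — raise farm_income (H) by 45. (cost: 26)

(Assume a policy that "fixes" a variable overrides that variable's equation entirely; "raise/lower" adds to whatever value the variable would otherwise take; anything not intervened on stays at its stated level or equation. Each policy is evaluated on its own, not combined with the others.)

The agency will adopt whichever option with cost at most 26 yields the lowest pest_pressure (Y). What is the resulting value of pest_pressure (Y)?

Policy A (U := 78):
  H = 117
  W = 57 − 5·117 = -528
  U = 78
  Y = 267 + 4·(-528) + 3·78 = -1611
Policy B (U + 17, W + 79):
  H = 117
  W = 57 − 5·117 (+79 from intervention) = -449
  U = 234 + 4·117 − 2·(-449) (+17 from intervention) = 1617
  Y = 267 + 4·(-449) + 3·1617 = 3322
Policy C (H + 45):
  H = 117 + 45 = 162
  W = 57 − 5·162 = -753
  U = 234 + 4·162 − 2·(-753) = 2388
  Y = 267 + 4·(-753) + 3·2388 = 4419
Comparing — Policy A: Y=-1611, Policy B: Y=3322, Policy C: Y=4419. Lowest is -1611 (Policy A).

-1611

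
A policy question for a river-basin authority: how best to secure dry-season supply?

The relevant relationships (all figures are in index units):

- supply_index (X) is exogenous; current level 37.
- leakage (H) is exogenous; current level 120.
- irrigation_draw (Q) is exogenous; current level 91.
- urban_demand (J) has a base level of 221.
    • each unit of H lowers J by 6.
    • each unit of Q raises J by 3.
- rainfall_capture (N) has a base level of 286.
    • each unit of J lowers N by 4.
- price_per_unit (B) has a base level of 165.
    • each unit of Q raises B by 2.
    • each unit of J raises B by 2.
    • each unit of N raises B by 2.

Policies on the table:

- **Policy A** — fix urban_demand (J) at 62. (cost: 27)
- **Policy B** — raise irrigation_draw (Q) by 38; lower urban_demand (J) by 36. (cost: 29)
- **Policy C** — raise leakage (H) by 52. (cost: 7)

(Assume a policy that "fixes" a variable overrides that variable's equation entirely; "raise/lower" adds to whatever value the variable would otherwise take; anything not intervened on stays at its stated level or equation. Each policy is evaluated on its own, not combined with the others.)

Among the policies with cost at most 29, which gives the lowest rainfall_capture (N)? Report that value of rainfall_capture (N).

Policy A (J := 62):
  H = 120
  Q = 91
  J = 62
  N = 286 − 4·62 = 38
Policy B (Q + 38, J − 36):
  H = 120
  Q = 91 + 38 = 129
  J = 221 − 6·120 + 3·129 (−36 from intervention) = -148
  N = 286 − 4·(-148) = 878
Policy C (H + 52):
  H = 120 + 52 = 172
  Q = 91
  J = 221 − 6·172 + 3·91 = -538
  N = 286 − 4·(-538) = 2438
Comparing — Policy A: N=38, Policy B: N=878, Policy C: N=2438. Lowest is 38 (Policy A).

38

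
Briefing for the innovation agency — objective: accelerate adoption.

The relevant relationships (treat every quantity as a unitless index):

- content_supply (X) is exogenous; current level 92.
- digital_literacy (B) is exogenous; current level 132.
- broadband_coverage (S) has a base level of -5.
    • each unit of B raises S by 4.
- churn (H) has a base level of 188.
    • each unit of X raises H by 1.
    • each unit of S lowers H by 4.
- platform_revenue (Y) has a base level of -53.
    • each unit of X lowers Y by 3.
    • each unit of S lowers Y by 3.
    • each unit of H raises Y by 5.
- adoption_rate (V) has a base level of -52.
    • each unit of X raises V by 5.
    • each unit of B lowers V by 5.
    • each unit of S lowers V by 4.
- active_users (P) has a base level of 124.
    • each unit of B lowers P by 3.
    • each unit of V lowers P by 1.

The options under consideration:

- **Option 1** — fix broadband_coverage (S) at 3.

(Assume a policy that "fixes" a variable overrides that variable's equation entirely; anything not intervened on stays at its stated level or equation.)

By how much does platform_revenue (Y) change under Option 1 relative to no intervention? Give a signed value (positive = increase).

11960

Baseline:
  X = 92
  B = 132
  S = -5 + 4·132 = 523
  H = 188 + 92 − 4·523 = -1812
  Y = -53 − 3·92 − 3·523 + 5·(-1812) = -10958
Option 1 (S := 3):
  X = 92
  B = 132
  S = 3
  H = 188 + 92 − 4·3 = 268
  Y = -53 − 3·92 − 3·3 + 5·268 = 1002
Change in Y: 1002 − (-10958) = 11960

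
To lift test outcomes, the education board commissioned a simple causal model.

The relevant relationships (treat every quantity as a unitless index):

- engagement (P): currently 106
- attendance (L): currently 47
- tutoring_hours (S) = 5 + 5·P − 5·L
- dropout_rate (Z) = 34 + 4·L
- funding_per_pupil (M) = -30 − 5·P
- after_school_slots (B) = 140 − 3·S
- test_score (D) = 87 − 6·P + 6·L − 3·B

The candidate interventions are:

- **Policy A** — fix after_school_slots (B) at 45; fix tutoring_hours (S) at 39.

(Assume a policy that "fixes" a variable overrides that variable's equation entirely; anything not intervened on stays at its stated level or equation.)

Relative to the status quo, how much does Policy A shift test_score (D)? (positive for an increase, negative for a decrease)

Baseline:
  P = 106
  L = 47
  S = 5 + 5·106 − 5·47 = 300
  B = 140 − 3·300 = -760
  D = 87 − 6·106 + 6·47 − 3·(-760) = 2013
Policy A (B := 45, S := 39):
  P = 106
  L = 47
  S = 39
  B = 45
  D = 87 − 6·106 + 6·47 − 3·45 = -402
Change in D: -402 − 2013 = -2415

-2415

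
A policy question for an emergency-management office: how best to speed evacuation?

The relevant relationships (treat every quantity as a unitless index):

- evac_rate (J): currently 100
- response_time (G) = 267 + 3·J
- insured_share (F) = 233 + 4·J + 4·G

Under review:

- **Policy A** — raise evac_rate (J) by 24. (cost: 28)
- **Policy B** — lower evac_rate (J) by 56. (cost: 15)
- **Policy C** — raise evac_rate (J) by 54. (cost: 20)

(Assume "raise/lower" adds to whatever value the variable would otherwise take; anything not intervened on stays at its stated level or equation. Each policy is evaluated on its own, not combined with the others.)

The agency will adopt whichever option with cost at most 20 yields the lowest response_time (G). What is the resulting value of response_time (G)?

399

Policy B (J − 56):
  J = 100 − 56 = 44
  G = 267 + 3·44 = 399
Policy C (J + 54):
  J = 100 + 54 = 154
  G = 267 + 3·154 = 729
Comparing — Policy B: G=399, Policy C: G=729. Lowest is 399 (Policy B).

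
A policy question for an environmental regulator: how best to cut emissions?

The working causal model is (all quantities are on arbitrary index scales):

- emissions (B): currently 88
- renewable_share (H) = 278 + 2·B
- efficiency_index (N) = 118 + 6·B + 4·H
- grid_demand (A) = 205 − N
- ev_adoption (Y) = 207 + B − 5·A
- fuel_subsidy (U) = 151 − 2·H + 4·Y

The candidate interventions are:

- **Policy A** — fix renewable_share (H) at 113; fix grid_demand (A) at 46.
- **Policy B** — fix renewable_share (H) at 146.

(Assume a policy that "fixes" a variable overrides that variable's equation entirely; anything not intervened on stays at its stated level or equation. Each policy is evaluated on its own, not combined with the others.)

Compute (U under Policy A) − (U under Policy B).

-21354

Policy A (H := 113, A := 46):
  B = 88
  H = 113
  N = 118 + 6·88 + 4·113 = 1098
  A = 46
  Y = 207 + 88 − 5·46 = 65
  U = 151 − 2·113 + 4·65 = 185
Policy B (H := 146):
  B = 88
  H = 146
  N = 118 + 6·88 + 4·146 = 1230
  A = 205 − 1230 = -1025
  Y = 207 + 88 − 5·(-1025) = 5420
  U = 151 − 2·146 + 4·5420 = 21539
U: 185 − 21539 = -21354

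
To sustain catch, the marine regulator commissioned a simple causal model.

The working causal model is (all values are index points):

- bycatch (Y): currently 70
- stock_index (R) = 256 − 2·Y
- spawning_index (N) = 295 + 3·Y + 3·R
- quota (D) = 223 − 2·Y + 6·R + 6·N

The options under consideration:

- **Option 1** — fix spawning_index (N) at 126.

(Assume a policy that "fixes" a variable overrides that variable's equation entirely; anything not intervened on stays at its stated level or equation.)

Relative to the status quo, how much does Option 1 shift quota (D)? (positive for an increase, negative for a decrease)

Baseline:
  Y = 70
  R = 256 − 2·70 = 116
  N = 295 + 3·70 + 3·116 = 853
  D = 223 − 2·70 + 6·116 + 6·853 = 5897
Option 1 (N := 126):
  Y = 70
  R = 256 − 2·70 = 116
  N = 126
  D = 223 − 2·70 + 6·116 + 6·126 = 1535
Change in D: 1535 − 5897 = -4362

-4362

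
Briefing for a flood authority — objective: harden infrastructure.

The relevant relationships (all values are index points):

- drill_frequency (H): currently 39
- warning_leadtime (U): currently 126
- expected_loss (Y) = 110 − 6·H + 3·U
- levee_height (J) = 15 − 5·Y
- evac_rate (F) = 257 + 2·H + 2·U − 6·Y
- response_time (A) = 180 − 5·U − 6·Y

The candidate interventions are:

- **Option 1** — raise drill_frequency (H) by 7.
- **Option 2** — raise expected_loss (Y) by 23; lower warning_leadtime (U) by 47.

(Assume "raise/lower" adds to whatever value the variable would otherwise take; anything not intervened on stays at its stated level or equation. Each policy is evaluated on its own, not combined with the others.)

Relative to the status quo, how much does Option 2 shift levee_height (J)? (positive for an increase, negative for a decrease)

590

Baseline:
  H = 39
  U = 126
  Y = 110 − 6·39 + 3·126 = 254
  J = 15 − 5·254 = -1255
Option 2 (Y + 23, U − 47):
  H = 39
  U = 126 − 47 = 79
  Y = 110 − 6·39 + 3·79 (+23 from intervention) = 136
  J = 15 − 5·136 = -665
Change in J: -665 − (-1255) = 590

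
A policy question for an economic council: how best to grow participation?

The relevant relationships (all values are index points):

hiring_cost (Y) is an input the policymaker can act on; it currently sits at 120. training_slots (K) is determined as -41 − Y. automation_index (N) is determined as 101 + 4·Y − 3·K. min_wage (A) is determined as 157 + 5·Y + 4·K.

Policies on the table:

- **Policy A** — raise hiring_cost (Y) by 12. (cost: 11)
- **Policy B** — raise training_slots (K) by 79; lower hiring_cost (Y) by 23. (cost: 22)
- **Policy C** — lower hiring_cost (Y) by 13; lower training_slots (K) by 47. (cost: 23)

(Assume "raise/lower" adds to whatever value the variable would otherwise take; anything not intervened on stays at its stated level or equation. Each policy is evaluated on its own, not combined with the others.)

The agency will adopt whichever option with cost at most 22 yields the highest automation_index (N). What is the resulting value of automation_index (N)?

Policy A (Y + 12):
  Y = 120 + 12 = 132
  K = -41 − 132 = -173
  N = 101 + 4·132 − 3·(-173) = 1148
Policy B (K + 79, Y − 23):
  Y = 120 − 23 = 97
  K = -41 − 97 (+79 from intervention) = -59
  N = 101 + 4·97 − 3·(-59) = 666
Comparing — Policy A: N=1148, Policy B: N=666. Highest is 1148 (Policy A).

1148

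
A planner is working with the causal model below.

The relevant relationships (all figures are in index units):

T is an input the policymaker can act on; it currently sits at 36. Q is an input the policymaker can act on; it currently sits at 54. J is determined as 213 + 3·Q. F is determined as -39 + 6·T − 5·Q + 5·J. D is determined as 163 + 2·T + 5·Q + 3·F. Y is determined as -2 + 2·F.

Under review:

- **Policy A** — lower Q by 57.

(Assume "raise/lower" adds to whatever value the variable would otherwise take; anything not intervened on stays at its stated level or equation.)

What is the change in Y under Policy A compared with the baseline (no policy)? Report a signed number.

Baseline:
  T = 36
  Q = 54
  J = 213 + 3·54 = 375
  F = -39 + 6·36 − 5·54 + 5·375 = 1782
  Y = -2 + 2·1782 = 3562
Policy A (Q − 57):
  T = 36
  Q = 54 − 57 = -3
  J = 213 + 3·(-3) = 204
  F = -39 + 6·36 − 5·(-3) + 5·204 = 1212
  Y = -2 + 2·1212 = 2422
Change in Y: 2422 − 3562 = -1140

-1140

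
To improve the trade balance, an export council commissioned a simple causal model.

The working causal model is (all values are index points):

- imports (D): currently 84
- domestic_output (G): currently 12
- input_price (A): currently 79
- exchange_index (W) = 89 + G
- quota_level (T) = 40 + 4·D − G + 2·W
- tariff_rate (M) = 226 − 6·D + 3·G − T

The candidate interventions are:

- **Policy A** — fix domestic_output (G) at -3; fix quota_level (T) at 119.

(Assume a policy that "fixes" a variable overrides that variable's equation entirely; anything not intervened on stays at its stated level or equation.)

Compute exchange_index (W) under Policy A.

Policy A (G := -3, T := 119):
  G = -3
  W = 89 + (-3) = 86

86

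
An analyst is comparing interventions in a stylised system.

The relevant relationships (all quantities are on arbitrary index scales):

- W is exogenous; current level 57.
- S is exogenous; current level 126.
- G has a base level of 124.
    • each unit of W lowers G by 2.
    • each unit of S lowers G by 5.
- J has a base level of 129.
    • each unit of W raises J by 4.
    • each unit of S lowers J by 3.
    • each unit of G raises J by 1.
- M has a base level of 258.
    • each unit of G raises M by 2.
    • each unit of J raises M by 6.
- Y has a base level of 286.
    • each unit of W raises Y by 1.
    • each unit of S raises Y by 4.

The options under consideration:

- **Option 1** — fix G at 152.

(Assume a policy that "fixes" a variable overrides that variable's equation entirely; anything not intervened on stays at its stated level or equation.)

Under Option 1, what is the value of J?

131

Option 1 (G := 152):
  W = 57
  S = 126
  G = 152
  J = 129 + 4·57 − 3·126 + 152 = 131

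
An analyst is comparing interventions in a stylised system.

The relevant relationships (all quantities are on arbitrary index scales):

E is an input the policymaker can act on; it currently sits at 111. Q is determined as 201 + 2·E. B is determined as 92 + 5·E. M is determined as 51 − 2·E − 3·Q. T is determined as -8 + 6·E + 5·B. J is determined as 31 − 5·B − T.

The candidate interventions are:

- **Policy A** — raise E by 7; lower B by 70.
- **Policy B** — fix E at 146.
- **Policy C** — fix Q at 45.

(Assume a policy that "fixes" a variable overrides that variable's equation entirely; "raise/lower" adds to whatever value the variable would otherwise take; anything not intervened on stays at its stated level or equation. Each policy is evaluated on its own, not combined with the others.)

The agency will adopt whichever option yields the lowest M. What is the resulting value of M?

-1720

Policy A (E + 7, B − 70):
  E = 111 + 7 = 118
  Q = 201 + 2·118 = 437
  M = 51 − 2·118 − 3·437 = -1496
Policy B (E := 146):
  E = 146
  Q = 201 + 2·146 = 493
  M = 51 − 2·146 − 3·493 = -1720
Policy C (Q := 45):
  E = 111
  Q = 45
  M = 51 − 2·111 − 3·45 = -306
Comparing — Policy A: M=-1496, Policy B: M=-1720, Policy C: M=-306. Lowest is -1720 (Policy B).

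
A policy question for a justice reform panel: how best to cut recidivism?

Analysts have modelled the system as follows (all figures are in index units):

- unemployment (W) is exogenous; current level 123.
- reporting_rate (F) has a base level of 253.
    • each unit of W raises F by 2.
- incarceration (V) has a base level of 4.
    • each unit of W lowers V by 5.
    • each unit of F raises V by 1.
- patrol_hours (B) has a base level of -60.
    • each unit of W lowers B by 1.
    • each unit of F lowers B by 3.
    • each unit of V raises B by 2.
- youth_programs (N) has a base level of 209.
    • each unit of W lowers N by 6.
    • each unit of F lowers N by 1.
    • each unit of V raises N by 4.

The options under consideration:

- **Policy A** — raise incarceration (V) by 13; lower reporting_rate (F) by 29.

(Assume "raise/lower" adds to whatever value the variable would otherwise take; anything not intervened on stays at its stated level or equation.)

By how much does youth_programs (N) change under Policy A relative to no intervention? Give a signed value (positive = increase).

Baseline:
  W = 123
  F = 253 + 2·123 = 499
  V = 4 − 5·123 + 499 = -112
  N = 209 − 6·123 − 499 + 4·(-112) = -1476
Policy A (V + 13, F − 29):
  W = 123
  F = 253 + 2·123 (−29 from intervention) = 470
  V = 4 − 5·123 + 470 (+13 from intervention) = -128
  N = 209 − 6·123 − 470 + 4·(-128) = -1511
Change in N: -1511 − (-1476) = -35

-35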